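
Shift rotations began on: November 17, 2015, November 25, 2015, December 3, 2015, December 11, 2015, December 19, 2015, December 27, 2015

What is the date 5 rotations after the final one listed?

Gaps between consecutive events: 8, 8, 8, 8, 8 days — a constant 8-day interval.
December 27, 2015 + 8 days = January 4, 2016.
January 4, 2016 + 8 days = January 12, 2016.
January 12, 2016 + 8 days = January 20, 2016.
January 20, 2016 + 8 days = January 28, 2016.
January 28, 2016 + 8 days = February 5, 2016.

February 5, 2016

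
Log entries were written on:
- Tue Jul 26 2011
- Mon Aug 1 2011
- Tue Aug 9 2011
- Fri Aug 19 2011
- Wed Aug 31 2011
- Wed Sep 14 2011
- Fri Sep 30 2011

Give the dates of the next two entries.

Tue Oct 18 2011, Mon Nov 7 2011

Intervals are 6, 8, 10, 12, 14, 16 days — an arithmetic progression with common difference 2.
Next gap: 18 days. Fri Sep 30 2011 + 18 days = Tue Oct 18 2011.
Next gap: 20 days. Tue Oct 18 2011 + 20 days = Mon Nov 7 2011.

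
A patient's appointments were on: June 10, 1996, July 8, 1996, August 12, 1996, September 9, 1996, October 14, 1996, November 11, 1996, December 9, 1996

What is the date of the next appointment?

Gaps: 28, 35, 28, 35, 28, 28 days — a mix of 28 and 35. Every date is a Monday.
Each is the 2nd Monday of its month.
2nd Monday of January 1997: January 13, 1997.

January 13, 1997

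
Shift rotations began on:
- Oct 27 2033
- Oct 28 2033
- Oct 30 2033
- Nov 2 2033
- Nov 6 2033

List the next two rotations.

Nov 11 2033, Nov 17 2033

Intervals are 1, 2, 3, 4 days — an arithmetic progression with common difference 1.
Next gap: 5 days. Nov 6 2033 + 5 days = Nov 11 2033.
Next gap: 6 days. Nov 11 2033 + 6 days = Nov 17 2033.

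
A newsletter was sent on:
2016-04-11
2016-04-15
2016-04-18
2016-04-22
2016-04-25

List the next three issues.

2016-04-29, 2016-05-02, 2016-05-06

Every event lands on a Monday or Friday (gaps cycle 4, 3, 4, 3).
So the schedule is: every Monday and Friday.
The following Friday is 2016-04-29.
Next Monday: 2016-05-02.
The following Friday is 2016-05-06.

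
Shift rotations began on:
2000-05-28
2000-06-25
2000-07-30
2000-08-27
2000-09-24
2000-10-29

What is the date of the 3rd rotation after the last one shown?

2001-01-28

Every date is a Sunday; gaps 28, 35, 28, 28, 35 days.
Each is the last Sunday of its month (at least one falls on the 29th or later, ruling out '4th Sunday').
Last Sunday of November 2000: 2000-11-26.
December 2000 ends with Sunday 2000-12-31.
January 2001 ends with Sunday 2001-01-28.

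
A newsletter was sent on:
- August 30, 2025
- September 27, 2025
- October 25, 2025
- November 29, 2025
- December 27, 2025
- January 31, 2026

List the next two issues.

February 28, 2026; March 28, 2026

All Saturdays; the gaps (28, 28, 35, 28, 35) vary with month length.
This is the last Saturday of each month.
Last Saturday of February 2026: February 28, 2026.
Last Saturday of March 2026: March 28, 2026.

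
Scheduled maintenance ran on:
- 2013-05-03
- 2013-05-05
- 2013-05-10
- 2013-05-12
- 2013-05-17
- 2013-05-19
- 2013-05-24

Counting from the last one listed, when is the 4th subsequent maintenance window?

The gap pattern 2, 5, 2, 5, 2, 5 repeats every 2 events.
These are the Fridays and Sundays of each week.
Next Sunday: 2013-05-26.
Next Friday: 2013-05-31.
Next Sunday: 2013-06-02.
The following Friday is 2013-06-07.

2013-06-07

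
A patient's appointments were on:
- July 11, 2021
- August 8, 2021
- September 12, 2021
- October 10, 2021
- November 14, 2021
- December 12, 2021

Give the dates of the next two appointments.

January 9, 2022; February 13, 2022

All dates are Sundays, 28, 35, 28, 35, 28 days apart.
Specifically, the 2nd Sunday of each month.
2nd Sunday of January 2022: January 9, 2022.
2nd Sunday of February 2022: February 13, 2022.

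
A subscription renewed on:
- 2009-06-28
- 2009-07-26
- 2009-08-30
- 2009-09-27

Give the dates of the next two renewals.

2009-10-25, 2009-11-29

Every date is a Sunday; gaps 28, 35, 28 days.
Each is the last Sunday of its month (at least one falls on the 29th or later, ruling out '4th Sunday').
October 2009 ends with Sunday 2009-10-25.
Last Sunday of November 2009: 2009-11-29.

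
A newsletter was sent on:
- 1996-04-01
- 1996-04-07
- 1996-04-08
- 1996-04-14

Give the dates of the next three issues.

1996-04-15, 1996-04-21, 1996-04-22

Every event lands on a Monday or Sunday (gaps cycle 6, 1, 6).
So the schedule is: every Monday and Sunday.
The following Monday is 1996-04-15.
Next Sunday: 1996-04-21.
Next Monday: 1996-04-22.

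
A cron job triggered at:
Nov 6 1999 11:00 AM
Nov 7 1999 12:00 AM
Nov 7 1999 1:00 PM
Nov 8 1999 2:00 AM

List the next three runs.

Spacing: 13, 13, 13 h — constant 13 h.
Nov 8 1999 2:00 AM + 13 h = Nov 8 1999 3:00 PM.
Nov 8 1999 3:00 PM + 13 h = Nov 9 1999 4:00 AM.
Nov 9 1999 4:00 AM + 13 h = Nov 9 1999 5:00 PM.

Nov 8 1999 3:00 PM, Nov 9 1999 4:00 AM, Nov 9 1999 5:00 PM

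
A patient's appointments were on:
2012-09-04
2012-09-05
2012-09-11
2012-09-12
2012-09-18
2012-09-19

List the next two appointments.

2012-09-25, 2012-09-26

The gap pattern 1, 6, 1, 6, 1 repeats every 2 events.
These are the Tuesdays and Wednesdays of each week.
The following Tuesday is 2012-09-25.
The following Wednesday is 2012-09-26.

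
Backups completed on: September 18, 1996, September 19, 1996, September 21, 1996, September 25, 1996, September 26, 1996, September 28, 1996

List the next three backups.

Gaps: 1, 2, 4, 1, 2 days — not constant, but cyclic with period 3.
The events fall on every Wednesday, Thursday and Saturday.
Next Wednesday: October 2, 1996.
Next Thursday: October 3, 1996.
The following Saturday is October 5, 1996.

October 2, 1996; October 3, 1996; October 5, 1996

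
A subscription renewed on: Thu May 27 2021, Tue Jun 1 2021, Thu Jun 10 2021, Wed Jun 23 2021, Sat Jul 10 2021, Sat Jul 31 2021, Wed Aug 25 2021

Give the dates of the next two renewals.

Thu Sep 23 2021, Tue Oct 26 2021

Intervals are 5, 9, 13, 17, 21, 25 days — an arithmetic progression with common difference 4.
Next gap: 29 days. Wed Aug 25 2021 + 29 days = Thu Sep 23 2021.
Next gap: 33 days. Thu Sep 23 2021 + 33 days = Tue Oct 26 2021.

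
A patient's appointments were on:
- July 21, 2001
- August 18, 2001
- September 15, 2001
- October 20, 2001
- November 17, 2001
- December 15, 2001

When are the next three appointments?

These are Saturdays at 28- or 35-day spacing (28, 28, 35, 28, 28).
The pattern: 3rd Saturday of the month.
January 2002 — 3rd Saturday is January 19, 2002.
February 2002 — 3rd Saturday is February 16, 2002.
March 2002 — 3rd Saturday is March 16, 2002.

January 19, 2002; February 16, 2002; March 16, 2002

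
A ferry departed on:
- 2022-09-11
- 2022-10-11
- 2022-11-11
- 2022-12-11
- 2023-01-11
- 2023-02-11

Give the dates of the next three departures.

The day-of-month is always 11 (30, 31, 30, 31, 31 days between events).
So this recurs on the 11th of each month.
Next: March 2023 → 2023-03-11.
April 2023: 2023-04-11.
May 2023: 2023-05-11.

2023-03-11, 2023-04-11, 2023-05-11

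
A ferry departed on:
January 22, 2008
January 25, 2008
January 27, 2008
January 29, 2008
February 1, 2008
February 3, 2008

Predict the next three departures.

February 5, 2008; February 8, 2008; February 10, 2008

The gap pattern 3, 2, 2, 3, 2 repeats every 3 events.
These are the Tuesdays, Fridays and Sundays of each week.
Next Tuesday: February 5, 2008.
The following Friday is February 8, 2008.
The following Sunday is February 10, 2008.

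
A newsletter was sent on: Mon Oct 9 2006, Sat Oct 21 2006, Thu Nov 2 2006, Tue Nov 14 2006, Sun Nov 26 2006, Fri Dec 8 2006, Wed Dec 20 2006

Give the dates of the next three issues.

Gaps between consecutive events: 12, 12, 12, 12, 12, 12 days — a constant 12-day interval.
Wed Dec 20 2006 + 12 days = Mon Jan 1 2007.
Mon Jan 1 2007 + 12 days = Sat Jan 13 2007.
Sat Jan 13 2007 + 12 days = Thu Jan 25 2007.

Mon Jan 1 2007, Sat Jan 13 2007, Thu Jan 25 2007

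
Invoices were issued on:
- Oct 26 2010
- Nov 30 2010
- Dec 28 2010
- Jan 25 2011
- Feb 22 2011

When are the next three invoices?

All Tuesdays; the gaps (35, 28, 28, 28) vary with month length.
This is the last Tuesday of each month.
Last Tuesday of March 2011: Mar 29 2011.
Last Tuesday of April 2011: Apr 26 2011.
May 2011 ends with Tuesday May 31 2011.

Mar 29 2011, Apr 26 2011, May 31 2011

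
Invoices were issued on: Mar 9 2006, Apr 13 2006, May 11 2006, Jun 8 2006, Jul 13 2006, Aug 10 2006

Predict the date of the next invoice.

All dates are Thursdays, 35, 28, 28, 35, 28 days apart.
Specifically, the 2nd Thursday of each month.
2nd Thursday of September 2006: Sep 14 2006.

Sep 14 2006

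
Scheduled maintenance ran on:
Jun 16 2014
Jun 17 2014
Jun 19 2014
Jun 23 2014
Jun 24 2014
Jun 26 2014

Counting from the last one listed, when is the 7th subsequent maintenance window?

Gaps: 1, 2, 4, 1, 2 days — not constant, but cyclic with period 3.
The events fall on every Monday, Tuesday and Thursday.
The following Monday is Jun 30 2014.
The following Tuesday is Jul 1 2014.
Next Thursday: Jul 3 2014.
The following Monday is Jul 7 2014.
The following Tuesday is Jul 8 2014.
The following Thursday is Jul 10 2014.
Next Monday: Jul 14 2014.

Jul 14 2014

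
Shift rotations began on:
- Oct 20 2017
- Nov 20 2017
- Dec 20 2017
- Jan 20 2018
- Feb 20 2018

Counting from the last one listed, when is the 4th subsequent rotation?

Jun 20 2018

Each date is the 20th; the gaps (31, 30, 31, 31) track the month lengths.
The rule is the 20th of each month.
Next: March 2018 → Mar 20 2018.
Next: April 2018 → Apr 20 2018.
Next: May 2018 → May 20 2018.
June 2018: Jun 20 2018.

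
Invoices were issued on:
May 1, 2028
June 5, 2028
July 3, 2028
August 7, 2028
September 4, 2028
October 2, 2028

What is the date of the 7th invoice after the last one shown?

May 7, 2029

All dates are Mondays, 35, 28, 35, 28, 28 days apart.
Specifically, the 1st Monday of each month.
1st Monday of November 2028: November 6, 2028.
December 2028 — 1st Monday is December 4, 2028.
January 2029 — 1st Monday is January 1, 2029.
February 2029 — 1st Monday is February 5, 2029.
1st Monday of March 2029: March 5, 2029.
April 2029 — 1st Monday is April 2, 2029.
May 2029 — 1st Monday is May 7, 2029.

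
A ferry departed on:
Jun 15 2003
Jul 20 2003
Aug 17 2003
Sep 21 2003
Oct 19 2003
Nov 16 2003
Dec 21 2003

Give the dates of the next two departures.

Jan 18 2004, Feb 15 2004

Gaps: 35, 28, 35, 28, 28, 35 days — a mix of 28 and 35. Every date is a Sunday.
Each is the 3rd Sunday of its month.
January 2004 — 3rd Sunday is Jan 18 2004.
February 2004 — 3rd Sunday is Feb 15 2004.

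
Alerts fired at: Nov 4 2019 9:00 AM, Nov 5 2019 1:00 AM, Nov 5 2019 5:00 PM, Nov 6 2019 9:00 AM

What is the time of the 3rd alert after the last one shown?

Nov 8 2019 9:00 AM

Gaps: 16, 16, 16 hours — each event is 16 hours after the previous one.
Nov 6 2019 9:00 AM + 16 h = Nov 7 2019 1:00 AM.
Nov 7 2019 1:00 AM + 16 h = Nov 7 2019 5:00 PM.
Nov 7 2019 5:00 PM + 16 h = Nov 8 2019 9:00 AM.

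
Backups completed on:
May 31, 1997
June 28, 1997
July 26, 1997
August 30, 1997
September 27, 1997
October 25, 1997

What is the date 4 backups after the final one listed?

Every date is a Saturday; gaps 28, 28, 35, 28, 28 days.
Each is the last Saturday of its month (at least one falls on the 29th or later, ruling out '4th Saturday').
Last Saturday of November 1997: November 29, 1997.
December 1997 ends with Saturday December 27, 1997.
January 1998 ends with Saturday January 31, 1998.
Last Saturday of February 1998: February 28, 1998.

February 28, 1998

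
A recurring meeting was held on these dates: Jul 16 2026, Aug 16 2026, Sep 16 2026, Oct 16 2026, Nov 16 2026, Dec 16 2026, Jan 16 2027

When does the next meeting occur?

Feb 16 2027

Gaps: 31, 31, 30, 31, 30, 31 days — not constant. Every event is on the 16th of the month.
Pattern: the 16th of each month.
Next: February 2027 → Feb 16 2027.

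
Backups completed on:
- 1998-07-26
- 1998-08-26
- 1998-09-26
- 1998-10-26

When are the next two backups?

The day-of-month is always 26 (31, 31, 30 days between events).
So this recurs on the 26th of each month.
November 1998: 1998-11-26.
Next: December 1998 → 1998-12-26.

1998-11-26, 1998-12-26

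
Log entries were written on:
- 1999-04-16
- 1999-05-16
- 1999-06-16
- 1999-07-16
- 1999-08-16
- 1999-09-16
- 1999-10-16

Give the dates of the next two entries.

1999-11-16, 1999-12-16

Gaps: 30, 31, 30, 31, 31, 30 days — not constant. Every event is on the 16th of the month.
Pattern: the 16th of each month.
November 1999: 1999-11-16.
Next: December 1999 → 1999-12-16.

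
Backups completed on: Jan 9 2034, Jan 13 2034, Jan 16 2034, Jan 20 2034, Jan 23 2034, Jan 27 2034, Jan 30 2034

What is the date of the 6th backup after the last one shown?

Feb 20 2034

Every event lands on a Monday or Friday (gaps cycle 4, 3, 4, 3, 4, 3).
So the schedule is: every Monday and Friday.
The following Friday is Feb 3 2034.
Next Monday: Feb 6 2034.
Next Friday: Feb 10 2034.
The following Monday is Feb 13 2034.
The following Friday is Feb 17 2034.
The following Monday is Feb 20 2034.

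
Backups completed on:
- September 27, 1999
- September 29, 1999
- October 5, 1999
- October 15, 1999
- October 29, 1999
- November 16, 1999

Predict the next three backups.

Intervals are 2, 6, 10, 14, 18 days — an arithmetic progression with common difference 4.
Next gap: 22 days. November 16, 1999 + 22 days = December 8, 1999.
Next gap: 26 days. December 8, 1999 + 26 days = January 3, 2000.
Next gap: 30 days. January 3, 2000 + 30 days = February 2, 2000.

December 8, 1999; January 3, 2000; February 2, 2000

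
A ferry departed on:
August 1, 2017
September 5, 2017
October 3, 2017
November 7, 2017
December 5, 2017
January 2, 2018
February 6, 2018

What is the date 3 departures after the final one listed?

May 1, 2018

All dates are Tuesdays, 35, 28, 35, 28, 28, 35 days apart.
Specifically, the 1st Tuesday of each month.
1st Tuesday of March 2018: March 6, 2018.
April 2018 — 1st Tuesday is April 3, 2018.
May 2018 — 1st Tuesday is May 1, 2018.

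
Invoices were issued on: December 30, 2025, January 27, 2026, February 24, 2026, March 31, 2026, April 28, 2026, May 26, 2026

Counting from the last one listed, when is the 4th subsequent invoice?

These are Tuesdays with 28, 28, 35, 28, 28-day gaps.
Each is the final Tuesday of its month — December 30, 2025 is past the 28th, so '4th Tuesday' doesn't fit.
Last Tuesday of June 2026: June 30, 2026.
July 2026 ends with Tuesday July 28, 2026.
August 2026 ends with Tuesday August 25, 2026.
September 2026 ends with Tuesday September 29, 2026.

September 29, 2026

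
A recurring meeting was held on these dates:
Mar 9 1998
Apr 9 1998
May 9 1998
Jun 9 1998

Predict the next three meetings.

The day-of-month is always 9 (31, 30, 31 days between events).
So this recurs on the 9th of each month.
Next: July 1998 → Jul 9 1998.
Next: August 1998 → Aug 9 1998.
September 1998: Sep 9 1998.

Jul 9 1998, Aug 9 1998, Sep 9 1998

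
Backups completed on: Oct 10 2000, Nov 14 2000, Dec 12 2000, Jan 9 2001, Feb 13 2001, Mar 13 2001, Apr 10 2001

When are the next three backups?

Gaps: 35, 28, 28, 35, 28, 28 days — a mix of 28 and 35. Every date is a Tuesday.
Each is the 2nd Tuesday of its month.
2nd Tuesday of May 2001: May 8 2001.
2nd Tuesday of June 2001: Jun 12 2001.
July 2001 — 2nd Tuesday is Jul 10 2001.

May 8 2001, Jun 12 2001, Jul 10 2001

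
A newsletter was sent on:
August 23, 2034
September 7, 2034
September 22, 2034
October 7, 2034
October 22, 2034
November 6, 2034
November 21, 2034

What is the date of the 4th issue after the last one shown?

January 20, 2035

Gaps between consecutive events: 15, 15, 15, 15, 15, 15 days — a constant 15-day interval.
November 21, 2034 + 15 days = December 6, 2034.
December 6, 2034 + 15 days = December 21, 2034.
December 21, 2034 + 15 days = January 5, 2035.
January 5, 2035 + 15 days = January 20, 2035.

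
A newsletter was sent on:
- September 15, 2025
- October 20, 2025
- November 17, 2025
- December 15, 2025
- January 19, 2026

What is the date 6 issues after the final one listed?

All dates are Mondays, 35, 28, 28, 35 days apart.
Specifically, the 3rd Monday of each month.
February 2026 — 3rd Monday is February 16, 2026.
March 2026 — 3rd Monday is March 16, 2026.
April 2026 — 3rd Monday is April 20, 2026.
May 2026 — 3rd Monday is May 18, 2026.
3rd Monday of June 2026: June 15, 2026.
July 2026 — 3rd Monday is July 20, 2026.

July 20, 2026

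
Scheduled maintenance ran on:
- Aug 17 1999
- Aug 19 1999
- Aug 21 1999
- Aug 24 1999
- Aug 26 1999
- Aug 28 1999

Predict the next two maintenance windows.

Aug 31 1999, Sep 2 1999

The gap pattern 2, 2, 3, 2, 2 repeats every 3 events.
These are the Tuesdays, Thursdays and Saturdays of each week.
The following Tuesday is Aug 31 1999.
The following Thursday is Sep 2 1999.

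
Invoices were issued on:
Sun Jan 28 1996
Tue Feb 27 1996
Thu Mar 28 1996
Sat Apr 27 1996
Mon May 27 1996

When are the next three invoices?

The spacing is 30, 30, 30, 30 days — always 30 days.
Mon May 27 1996 + 30 days = Wed Jun 26 1996.
Wed Jun 26 1996 + 30 days = Fri Jul 26 1996.
Fri Jul 26 1996 + 30 days = Sun Aug 25 1996.

Wed Jun 26 1996, Fri Jul 26 1996, Sun Aug 25 1996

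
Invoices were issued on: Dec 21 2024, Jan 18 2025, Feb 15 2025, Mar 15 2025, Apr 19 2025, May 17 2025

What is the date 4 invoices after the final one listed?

These are Saturdays at 28- or 35-day spacing (28, 28, 28, 35, 28).
The pattern: 3rd Saturday of the month.
3rd Saturday of June 2025: Jun 21 2025.
July 2025 — 3rd Saturday is Jul 19 2025.
3rd Saturday of August 2025: Aug 16 2025.
September 2025 — 3rd Saturday is Sep 20 2025.

Sep 20 2025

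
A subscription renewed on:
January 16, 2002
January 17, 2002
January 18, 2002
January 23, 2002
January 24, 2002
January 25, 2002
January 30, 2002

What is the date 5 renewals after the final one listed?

February 8, 2002

Gaps: 1, 1, 5, 1, 1, 5 days — not constant, but cyclic with period 3.
The events fall on every Wednesday, Thursday and Friday.
The following Thursday is January 31, 2002.
Next Friday: February 1, 2002.
The following Wednesday is February 6, 2002.
The following Thursday is February 7, 2002.
Next Friday: February 8, 2002.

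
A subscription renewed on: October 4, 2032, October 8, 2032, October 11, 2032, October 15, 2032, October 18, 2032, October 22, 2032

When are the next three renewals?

Every event lands on a Monday or Friday (gaps cycle 4, 3, 4, 3, 4).
So the schedule is: every Monday and Friday.
Next Monday: October 25, 2032.
Next Friday: October 29, 2032.
Next Monday: November 1, 2032.

October 25, 2032; October 29, 2032; November 1, 2032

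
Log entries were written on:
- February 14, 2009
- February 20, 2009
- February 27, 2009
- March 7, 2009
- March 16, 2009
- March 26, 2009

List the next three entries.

Intervals are 6, 7, 8, 9, 10 days — an arithmetic progression with common difference 1.
Next gap: 11 days. March 26, 2009 + 11 days = April 6, 2009.
Next gap: 12 days. April 6, 2009 + 12 days = April 18, 2009.
Next gap: 13 days. April 18, 2009 + 13 days = May 1, 2009.

April 6, 2009; April 18, 2009; May 1, 2009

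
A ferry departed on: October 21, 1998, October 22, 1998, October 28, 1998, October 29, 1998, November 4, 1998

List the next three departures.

November 5, 1998; November 11, 1998; November 12, 1998

Every event lands on a Wednesday or Thursday (gaps cycle 1, 6, 1, 6).
So the schedule is: every Wednesday and Thursday.
Next Thursday: November 5, 1998.
Next Wednesday: November 11, 1998.
The following Thursday is November 12, 1998.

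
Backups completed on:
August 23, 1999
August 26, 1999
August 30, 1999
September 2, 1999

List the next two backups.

September 6, 1999; September 9, 1999

Every event lands on a Monday or Thursday (gaps cycle 3, 4, 3).
So the schedule is: every Monday and Thursday.
Next Monday: September 6, 1999.
Next Thursday: September 9, 1999.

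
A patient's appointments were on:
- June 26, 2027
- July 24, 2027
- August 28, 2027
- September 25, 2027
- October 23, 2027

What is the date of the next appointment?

November 27, 2027

Gaps: 28, 35, 28, 28 days — a mix of 28 and 35. Every date is a Saturday.
Each is the 4th Saturday of its month.
November 2027 — 4th Saturday is November 27, 2027.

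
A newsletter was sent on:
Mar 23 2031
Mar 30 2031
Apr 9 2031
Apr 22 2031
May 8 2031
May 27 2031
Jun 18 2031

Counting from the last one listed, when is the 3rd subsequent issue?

Sep 10 2031

Intervals are 7, 10, 13, 16, 19, 22 days — an arithmetic progression with common difference 3.
Next gap: 25 days. Jun 18 2031 + 25 days = Jul 13 2031.
Next gap: 28 days. Jul 13 2031 + 28 days = Aug 10 2031.
Next gap: 31 days. Aug 10 2031 + 31 days = Sep 10 2031.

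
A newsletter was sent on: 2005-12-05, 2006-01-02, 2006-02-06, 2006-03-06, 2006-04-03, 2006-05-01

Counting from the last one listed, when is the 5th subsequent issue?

2006-10-02

All dates are Mondays, 28, 35, 28, 28, 28 days apart.
Specifically, the 1st Monday of each month.
1st Monday of June 2006: 2006-06-05.
1st Monday of July 2006: 2006-07-03.
1st Monday of August 2006: 2006-08-07.
1st Monday of September 2006: 2006-09-04.
1st Monday of October 2006: 2006-10-02.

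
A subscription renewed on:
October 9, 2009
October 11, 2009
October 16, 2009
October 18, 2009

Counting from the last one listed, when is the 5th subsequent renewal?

The gap pattern 2, 5, 2 repeats every 2 events.
These are the Fridays and Sundays of each week.
The following Friday is October 23, 2009.
The following Sunday is October 25, 2009.
Next Friday: October 30, 2009.
Next Sunday: November 1, 2009.
Next Friday: November 6, 2009.

November 6, 2009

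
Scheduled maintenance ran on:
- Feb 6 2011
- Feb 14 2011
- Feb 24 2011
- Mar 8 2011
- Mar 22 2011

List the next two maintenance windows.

The spacing grows by 2 each time: 8, 10, 12, 14 days.
Next gap: 16 days. Mar 22 2011 + 16 days = Apr 7 2011.
Next gap: 18 days. Apr 7 2011 + 18 days = Apr 25 2011.

Apr 7 2011, Apr 25 2011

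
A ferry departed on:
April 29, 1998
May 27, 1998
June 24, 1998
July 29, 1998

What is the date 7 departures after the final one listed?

February 24, 1999

These are Wednesdays with 28, 28, 35-day gaps.
Each is the final Wednesday of its month — April 29, 1998 is past the 28th, so '4th Wednesday' doesn't fit.
Last Wednesday of August 1998: August 26, 1998.
Last Wednesday of September 1998: September 30, 1998.
Last Wednesday of October 1998: October 28, 1998.
November 1998 ends with Wednesday November 25, 1998.
Last Wednesday of December 1998: December 30, 1998.
Last Wednesday of January 1999: January 27, 1999.
Last Wednesday of February 1999: February 24, 1999.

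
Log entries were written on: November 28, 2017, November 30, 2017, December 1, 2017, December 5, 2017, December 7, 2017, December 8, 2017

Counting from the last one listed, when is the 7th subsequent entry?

December 26, 2017

Every event lands on a Tuesday or Thursday or Friday (gaps cycle 2, 1, 4, 2, 1).
So the schedule is: every Tuesday, Thursday and Friday.
The following Tuesday is December 12, 2017.
Next Thursday: December 14, 2017.
The following Friday is December 15, 2017.
The following Tuesday is December 19, 2017.
The following Thursday is December 21, 2017.
The following Friday is December 22, 2017.
The following Tuesday is December 26, 2017.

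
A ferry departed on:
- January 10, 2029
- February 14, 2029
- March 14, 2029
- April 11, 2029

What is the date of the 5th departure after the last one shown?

All dates are Wednesdays, 35, 28, 28 days apart.
Specifically, the 2nd Wednesday of each month.
2nd Wednesday of May 2029: May 9, 2029.
2nd Wednesday of June 2029: June 13, 2029.
2nd Wednesday of July 2029: July 11, 2029.
August 2029 — 2nd Wednesday is August 8, 2029.
September 2029 — 2nd Wednesday is September 12, 2029.

September 12, 2029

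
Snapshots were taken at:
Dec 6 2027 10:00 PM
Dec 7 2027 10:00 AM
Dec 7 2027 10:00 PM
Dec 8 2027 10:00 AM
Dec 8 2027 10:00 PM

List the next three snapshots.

Gaps: 12, 12, 12, 12 hours — each event is 12 hours after the previous one.
Dec 8 2027 10:00 PM + 12 h = Dec 9 2027 10:00 AM.
Dec 9 2027 10:00 AM + 12 h = Dec 9 2027 10:00 PM.
Dec 9 2027 10:00 PM + 12 h = Dec 10 2027 10:00 AM.

Dec 9 2027 10:00 AM, Dec 9 2027 10:00 PM, Dec 10 2027 10:00 AM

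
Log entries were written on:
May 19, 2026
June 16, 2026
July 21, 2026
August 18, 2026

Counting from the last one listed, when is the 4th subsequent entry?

December 15, 2026

All dates are Tuesdays, 28, 35, 28 days apart.
Specifically, the 3rd Tuesday of each month.
3rd Tuesday of September 2026: September 15, 2026.
October 2026 — 3rd Tuesday is October 20, 2026.
November 2026 — 3rd Tuesday is November 17, 2026.
December 2026 — 3rd Tuesday is December 15, 2026.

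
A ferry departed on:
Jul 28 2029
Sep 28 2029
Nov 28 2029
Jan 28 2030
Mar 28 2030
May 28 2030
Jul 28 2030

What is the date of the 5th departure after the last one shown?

Gaps: 62, 61, 61, 59, 61, 61 days — not constant. Every event is on the 28th of the month.
Pattern: the 28th of every 2 months.
Next: September 2030 → Sep 28 2030.
November 2030: Nov 28 2030.
Next: January 2031 → Jan 28 2031.
March 2031: Mar 28 2031.
May 2031: May 28 2031.

May 28 2031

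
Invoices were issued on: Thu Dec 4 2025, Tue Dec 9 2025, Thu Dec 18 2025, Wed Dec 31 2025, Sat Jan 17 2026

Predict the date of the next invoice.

Intervals are 5, 9, 13, 17 days — an arithmetic progression with common difference 4.
Next gap: 21 days. Sat Jan 17 2026 + 21 days = Sat Feb 7 2026.

Sat Feb 7 2026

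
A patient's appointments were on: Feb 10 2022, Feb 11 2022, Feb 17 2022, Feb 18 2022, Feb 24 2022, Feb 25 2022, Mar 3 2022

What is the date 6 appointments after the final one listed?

Mar 24 2022

Every event lands on a Thursday or Friday (gaps cycle 1, 6, 1, 6, 1, 6).
So the schedule is: every Thursday and Friday.
Next Friday: Mar 4 2022.
Next Thursday: Mar 10 2022.
The following Friday is Mar 11 2022.
Next Thursday: Mar 17 2022.
Next Friday: Mar 18 2022.
Next Thursday: Mar 24 2022.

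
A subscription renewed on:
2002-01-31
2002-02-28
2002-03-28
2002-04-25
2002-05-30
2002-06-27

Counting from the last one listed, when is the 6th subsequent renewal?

These are Thursdays with 28, 28, 28, 35, 28-day gaps.
Each is the final Thursday of its month — 2002-01-31 is past the 28th, so '4th Thursday' doesn't fit.
July 2002 ends with Thursday 2002-07-25.
August 2002 ends with Thursday 2002-08-29.
Last Thursday of September 2002: 2002-09-26.
Last Thursday of October 2002: 2002-10-31.
November 2002 ends with Thursday 2002-11-28.
December 2002 ends with Thursday 2002-12-26.

2002-12-26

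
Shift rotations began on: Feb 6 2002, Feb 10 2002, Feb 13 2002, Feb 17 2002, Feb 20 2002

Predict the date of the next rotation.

Gaps: 4, 3, 4, 3 days — not constant, but cyclic with period 2.
The events fall on every Wednesday and Sunday.
Next Sunday: Feb 24 2002.

Feb 24 2002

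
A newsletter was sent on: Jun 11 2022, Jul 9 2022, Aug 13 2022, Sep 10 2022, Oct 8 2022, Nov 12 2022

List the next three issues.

All dates are Saturdays, 28, 35, 28, 28, 35 days apart.
Specifically, the 2nd Saturday of each month.
December 2022 — 2nd Saturday is Dec 10 2022.
2nd Saturday of January 2023: Jan 14 2023.
February 2023 — 2nd Saturday is Feb 11 2023.

Dec 10 2022, Jan 14 2023, Feb 11 2023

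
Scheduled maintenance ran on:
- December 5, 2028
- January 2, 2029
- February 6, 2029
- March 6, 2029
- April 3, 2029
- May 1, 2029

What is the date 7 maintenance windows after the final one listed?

These are Tuesdays at 28- or 35-day spacing (28, 35, 28, 28, 28).
The pattern: 1st Tuesday of the month.
1st Tuesday of June 2029: June 5, 2029.
July 2029 — 1st Tuesday is July 3, 2029.
1st Tuesday of August 2029: August 7, 2029.
1st Tuesday of September 2029: September 4, 2029.
1st Tuesday of October 2029: October 2, 2029.
November 2029 — 1st Tuesday is November 6, 2029.
1st Tuesday of December 2029: December 4, 2029.

December 4, 2029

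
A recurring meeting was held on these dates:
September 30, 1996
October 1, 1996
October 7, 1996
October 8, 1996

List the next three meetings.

Gaps: 1, 6, 1 days — not constant, but cyclic with period 2.
The events fall on every Monday and Tuesday.
Next Monday: October 14, 1996.
Next Tuesday: October 15, 1996.
Next Monday: October 21, 1996.

October 14, 1996; October 15, 1996; October 21, 1996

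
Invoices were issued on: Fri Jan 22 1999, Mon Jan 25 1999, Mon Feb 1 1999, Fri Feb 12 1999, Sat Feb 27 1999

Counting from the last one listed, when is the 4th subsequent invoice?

Mon Jun 7 1999

Gaps: 3, 7, 11, 15 days — each gap is 4 larger than the previous one.
Next gap: 19 days. Sat Feb 27 1999 + 19 days = Thu Mar 18 1999.
Next gap: 23 days. Thu Mar 18 1999 + 23 days = Sat Apr 10 1999.
Next gap: 27 days. Sat Apr 10 1999 + 27 days = Fri May 7 1999.
Next gap: 31 days. Fri May 7 1999 + 31 days = Mon Jun 7 1999.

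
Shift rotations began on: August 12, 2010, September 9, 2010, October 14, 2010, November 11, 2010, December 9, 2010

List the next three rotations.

All dates are Thursdays, 28, 35, 28, 28 days apart.
Specifically, the 2nd Thursday of each month.
2nd Thursday of January 2011: January 13, 2011.
February 2011 — 2nd Thursday is February 10, 2011.
2nd Thursday of March 2011: March 10, 2011.

January 13, 2011; February 10, 2011; March 10, 2011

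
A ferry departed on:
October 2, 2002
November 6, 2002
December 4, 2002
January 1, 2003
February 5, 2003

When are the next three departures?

March 5, 2003; April 2, 2003; May 7, 2003

These are Wednesdays at 28- or 35-day spacing (35, 28, 28, 35).
The pattern: 1st Wednesday of the month.
March 2003 — 1st Wednesday is March 5, 2003.
April 2003 — 1st Wednesday is April 2, 2003.
1st Wednesday of May 2003: May 7, 2003.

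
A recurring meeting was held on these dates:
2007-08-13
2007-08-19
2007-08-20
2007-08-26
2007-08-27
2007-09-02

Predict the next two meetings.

Gaps: 6, 1, 6, 1, 6 days — not constant, but cyclic with period 2.
The events fall on every Monday and Sunday.
Next Monday: 2007-09-03.
The following Sunday is 2007-09-09.

2007-09-03, 2007-09-09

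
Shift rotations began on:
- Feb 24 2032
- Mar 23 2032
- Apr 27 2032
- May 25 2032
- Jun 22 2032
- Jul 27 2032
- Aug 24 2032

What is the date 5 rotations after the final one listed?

Jan 25 2033

All dates are Tuesdays, 28, 35, 28, 28, 35, 28 days apart.
Specifically, the 4th Tuesday of each month.
4th Tuesday of September 2032: Sep 28 2032.
4th Tuesday of October 2032: Oct 26 2032.
November 2032 — 4th Tuesday is Nov 23 2032.
December 2032 — 4th Tuesday is Dec 28 2032.
January 2033 — 4th Tuesday is Jan 25 2033.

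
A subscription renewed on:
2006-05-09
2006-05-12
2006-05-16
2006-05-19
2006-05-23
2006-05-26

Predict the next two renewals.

2006-05-30, 2006-06-02

Gaps: 3, 4, 3, 4, 3 days — not constant, but cyclic with period 2.
The events fall on every Tuesday and Friday.
The following Tuesday is 2006-05-30.
The following Friday is 2006-06-02.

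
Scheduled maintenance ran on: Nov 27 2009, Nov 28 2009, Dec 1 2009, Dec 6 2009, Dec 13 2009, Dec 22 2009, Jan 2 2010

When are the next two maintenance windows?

Jan 15 2010, Jan 30 2010

The spacing grows by 2 each time: 1, 3, 5, 7, 9, 11 days.
Next gap: 13 days. Jan 2 2010 + 13 days = Jan 15 2010.
Next gap: 15 days. Jan 15 2010 + 15 days = Jan 30 2010.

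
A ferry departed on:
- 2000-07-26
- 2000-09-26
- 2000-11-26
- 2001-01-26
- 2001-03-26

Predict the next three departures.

Each date is the 26th; the gaps (62, 61, 61, 59) track the month lengths.
The rule is the 26th of every 2 months.
Next: May 2001 → 2001-05-26.
July 2001: 2001-07-26.
September 2001: 2001-09-26.

2001-05-26, 2001-07-26, 2001-09-26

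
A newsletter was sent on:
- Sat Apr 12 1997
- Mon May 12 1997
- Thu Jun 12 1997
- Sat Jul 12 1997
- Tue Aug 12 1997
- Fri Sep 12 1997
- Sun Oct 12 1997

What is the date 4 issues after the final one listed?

The day-of-month is always 12 (30, 31, 30, 31, 31, 30 days between events).
So this recurs on the 12th of each month.
November 1997: Wed Nov 12 1997.
Next: December 1997 → Fri Dec 12 1997.
January 1998: Mon Jan 12 1998.
Next: February 1998 → Thu Feb 12 1998.

Thu Feb 12 1998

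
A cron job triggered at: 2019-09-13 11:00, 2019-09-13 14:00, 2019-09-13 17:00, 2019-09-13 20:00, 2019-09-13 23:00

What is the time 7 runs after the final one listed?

2019-09-14 20:00

The interval is a steady 3 hours (3, 3, 3, 3).
2019-09-13 23:00 + 3 h = 2019-09-14 02:00.
2019-09-14 02:00 + 3 h = 2019-09-14 05:00.
2019-09-14 05:00 + 3 h = 2019-09-14 08:00.
2019-09-14 08:00 + 3 h = 2019-09-14 11:00.
2019-09-14 11:00 + 3 h = 2019-09-14 14:00.
2019-09-14 14:00 + 3 h = 2019-09-14 17:00.
2019-09-14 17:00 + 3 h = 2019-09-14 20:00.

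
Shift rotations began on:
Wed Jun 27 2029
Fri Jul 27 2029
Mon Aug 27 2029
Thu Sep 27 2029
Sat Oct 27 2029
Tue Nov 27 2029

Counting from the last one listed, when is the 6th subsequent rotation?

The day-of-month is always 27 (30, 31, 31, 30, 31 days between events).
So this recurs on the 27th of each month.
December 2029: Thu Dec 27 2029.
January 2030: Sun Jan 27 2030.
Next: February 2030 → Wed Feb 27 2030.
Next: March 2030 → Wed Mar 27 2030.
Next: April 2030 → Sat Apr 27 2030.
Next: May 2030 → Mon May 27 2030.

Mon May 27 2030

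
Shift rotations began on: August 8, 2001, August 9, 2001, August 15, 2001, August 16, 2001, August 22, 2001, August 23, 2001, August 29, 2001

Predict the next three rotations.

August 30, 2001; September 5, 2001; September 6, 2001

The gap pattern 1, 6, 1, 6, 1, 6 repeats every 2 events.
These are the Wednesdays and Thursdays of each week.
The following Thursday is August 30, 2001.
Next Wednesday: September 5, 2001.
Next Thursday: September 6, 2001.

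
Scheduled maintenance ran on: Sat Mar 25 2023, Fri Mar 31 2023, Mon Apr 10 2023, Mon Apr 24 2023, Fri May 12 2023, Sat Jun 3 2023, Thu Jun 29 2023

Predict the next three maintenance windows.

Intervals are 6, 10, 14, 18, 22, 26 days — an arithmetic progression with common difference 4.
Next gap: 30 days. Thu Jun 29 2023 + 30 days = Sat Jul 29 2023.
Next gap: 34 days. Sat Jul 29 2023 + 34 days = Fri Sep 1 2023.
Next gap: 38 days. Fri Sep 1 2023 + 38 days = Mon Oct 9 2023.

Sat Jul 29 2023, Fri Sep 1 2023, Mon Oct 9 2023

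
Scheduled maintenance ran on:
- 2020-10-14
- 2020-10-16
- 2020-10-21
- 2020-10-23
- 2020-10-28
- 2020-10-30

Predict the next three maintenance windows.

2020-11-04, 2020-11-06, 2020-11-11

Gaps: 2, 5, 2, 5, 2 days — not constant, but cyclic with period 2.
The events fall on every Wednesday and Friday.
Next Wednesday: 2020-11-04.
The following Friday is 2020-11-06.
The following Wednesday is 2020-11-11.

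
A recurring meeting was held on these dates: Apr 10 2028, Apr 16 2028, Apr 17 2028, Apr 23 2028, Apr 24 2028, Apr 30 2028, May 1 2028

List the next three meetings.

The gap pattern 6, 1, 6, 1, 6, 1 repeats every 2 events.
These are the Mondays and Sundays of each week.
The following Sunday is May 7 2028.
The following Monday is May 8 2028.
The following Sunday is May 14 2028.

May 7 2028, May 8 2028, May 14 2028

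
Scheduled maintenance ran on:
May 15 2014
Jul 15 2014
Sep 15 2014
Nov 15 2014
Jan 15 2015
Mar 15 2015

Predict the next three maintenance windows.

Gaps: 61, 62, 61, 61, 59 days — not constant. Every event is on the 15th of the month.
Pattern: the 15th of every 2 months.
Next: May 2015 → May 15 2015.
Next: July 2015 → Jul 15 2015.
Next: September 2015 → Sep 15 2015.

May 15 2015, Jul 15 2015, Sep 15 2015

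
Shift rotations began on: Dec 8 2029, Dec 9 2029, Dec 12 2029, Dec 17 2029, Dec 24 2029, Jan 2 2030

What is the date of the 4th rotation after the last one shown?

Feb 27 2030

The spacing grows by 2 each time: 1, 3, 5, 7, 9 days.
Next gap: 11 days. Jan 2 2030 + 11 days = Jan 13 2030.
Next gap: 13 days. Jan 13 2030 + 13 days = Jan 26 2030.
Next gap: 15 days. Jan 26 2030 + 15 days = Feb 10 2030.
Next gap: 17 days. Feb 10 2030 + 17 days = Feb 27 2030.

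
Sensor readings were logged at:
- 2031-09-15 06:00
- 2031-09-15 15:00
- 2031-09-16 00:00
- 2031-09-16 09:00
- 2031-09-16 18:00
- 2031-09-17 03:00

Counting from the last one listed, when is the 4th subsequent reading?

Gaps: 9, 9, 9, 9, 9 hours — each event is 9 hours after the previous one.
2031-09-17 03:00 + 9 h = 2031-09-17 12:00.
2031-09-17 12:00 + 9 h = 2031-09-17 21:00.
2031-09-17 21:00 + 9 h = 2031-09-18 06:00.
2031-09-18 06:00 + 9 h = 2031-09-18 15:00.

2031-09-18 15:00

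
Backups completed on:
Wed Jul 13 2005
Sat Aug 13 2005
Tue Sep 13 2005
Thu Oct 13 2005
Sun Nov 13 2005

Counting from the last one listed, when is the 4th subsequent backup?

The day-of-month is always 13 (31, 31, 30, 31 days between events).
So this recurs on the 13th of each month.
December 2005: Tue Dec 13 2005.
Next: January 2006 → Fri Jan 13 2006.
Next: February 2006 → Mon Feb 13 2006.
Next: March 2006 → Mon Mar 13 2006.

Mon Mar 13 2006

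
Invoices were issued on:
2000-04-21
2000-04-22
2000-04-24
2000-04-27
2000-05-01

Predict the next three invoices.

Gaps: 1, 2, 3, 4 days — each gap is 1 larger than the previous one.
Next gap: 5 days. 2000-05-01 + 5 days = 2000-05-06.
Next gap: 6 days. 2000-05-06 + 6 days = 2000-05-12.
Next gap: 7 days. 2000-05-12 + 7 days = 2000-05-19.

2000-05-06, 2000-05-12, 2000-05-19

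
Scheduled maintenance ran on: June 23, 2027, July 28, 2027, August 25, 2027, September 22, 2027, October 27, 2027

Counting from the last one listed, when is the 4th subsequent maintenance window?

February 23, 2028

Gaps: 35, 28, 28, 35 days — a mix of 28 and 35. Every date is a Wednesday.
Each is the 4th Wednesday of its month.
November 2027 — 4th Wednesday is November 24, 2027.
4th Wednesday of December 2027: December 22, 2027.
January 2028 — 4th Wednesday is January 26, 2028.
4th Wednesday of February 2028: February 23, 2028.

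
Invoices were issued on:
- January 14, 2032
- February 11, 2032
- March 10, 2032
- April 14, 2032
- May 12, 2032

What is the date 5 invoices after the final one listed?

These are Wednesdays at 28- or 35-day spacing (28, 28, 35, 28).
The pattern: 2nd Wednesday of the month.
June 2032 — 2nd Wednesday is June 9, 2032.
2nd Wednesday of July 2032: July 14, 2032.
August 2032 — 2nd Wednesday is August 11, 2032.
September 2032 — 2nd Wednesday is September 8, 2032.
October 2032 — 2nd Wednesday is October 13, 2032.

October 13, 2032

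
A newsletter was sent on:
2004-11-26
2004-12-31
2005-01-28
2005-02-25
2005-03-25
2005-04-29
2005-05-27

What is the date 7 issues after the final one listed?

Every date is a Friday; gaps 35, 28, 28, 28, 35, 28 days.
Each is the last Friday of its month (at least one falls on the 29th or later, ruling out '4th Friday').
Last Friday of June 2005: 2005-06-24.
July 2005 ends with Friday 2005-07-29.
Last Friday of August 2005: 2005-08-26.
Last Friday of September 2005: 2005-09-30.
Last Friday of October 2005: 2005-10-28.
Last Friday of November 2005: 2005-11-25.
December 2005 ends with Friday 2005-12-30.

2005-12-30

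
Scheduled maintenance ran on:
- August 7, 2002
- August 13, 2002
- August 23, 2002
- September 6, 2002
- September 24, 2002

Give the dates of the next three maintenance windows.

Intervals are 6, 10, 14, 18 days — an arithmetic progression with common difference 4.
Next gap: 22 days. September 24, 2002 + 22 days = October 16, 2002.
Next gap: 26 days. October 16, 2002 + 26 days = November 11, 2002.
Next gap: 30 days. November 11, 2002 + 30 days = December 11, 2002.

October 16, 2002; November 11, 2002; December 11, 2002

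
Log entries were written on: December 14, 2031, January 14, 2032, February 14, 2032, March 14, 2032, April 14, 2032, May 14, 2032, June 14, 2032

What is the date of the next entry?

July 14, 2032

Gaps: 31, 31, 29, 31, 30, 31 days — not constant. Every event is on the 14th of the month.
Pattern: the 14th of each month.
Next: July 2032 → July 14, 2032.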